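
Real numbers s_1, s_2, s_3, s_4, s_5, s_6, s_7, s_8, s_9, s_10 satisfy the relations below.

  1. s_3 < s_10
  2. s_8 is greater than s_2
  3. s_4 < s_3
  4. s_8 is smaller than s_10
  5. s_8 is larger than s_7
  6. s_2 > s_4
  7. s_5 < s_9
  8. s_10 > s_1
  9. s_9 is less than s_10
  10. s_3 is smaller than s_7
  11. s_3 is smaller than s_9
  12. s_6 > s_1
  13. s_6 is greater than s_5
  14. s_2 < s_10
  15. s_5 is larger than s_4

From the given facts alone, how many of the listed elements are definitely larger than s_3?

4

Directly above s_3: s_7, s_9, s_10.
One step further: s_8 (4 so far).
Nothing else is reachable above s_3; 4 in all.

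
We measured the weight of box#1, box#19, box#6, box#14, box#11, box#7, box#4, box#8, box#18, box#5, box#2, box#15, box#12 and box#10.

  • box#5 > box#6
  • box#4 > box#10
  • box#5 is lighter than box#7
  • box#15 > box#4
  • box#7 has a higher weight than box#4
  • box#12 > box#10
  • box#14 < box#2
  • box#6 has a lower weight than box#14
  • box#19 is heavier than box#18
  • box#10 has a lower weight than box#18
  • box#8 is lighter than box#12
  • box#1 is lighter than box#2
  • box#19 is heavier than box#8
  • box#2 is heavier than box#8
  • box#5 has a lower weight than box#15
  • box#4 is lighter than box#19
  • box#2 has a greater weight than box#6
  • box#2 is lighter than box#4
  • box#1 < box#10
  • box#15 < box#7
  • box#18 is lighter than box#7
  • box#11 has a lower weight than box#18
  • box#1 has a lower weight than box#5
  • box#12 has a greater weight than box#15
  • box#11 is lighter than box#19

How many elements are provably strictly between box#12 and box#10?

2

Chaining upward from box#10 reaches: box#18, box#4, box#15, box#19, box#7.
Chaining downward from box#12 reaches: box#6, box#1, box#5, box#8, box#14, box#2, box#4, box#15.
Strictly between box#10 and box#12 are those in both lists: box#4, box#15 — 2 elements.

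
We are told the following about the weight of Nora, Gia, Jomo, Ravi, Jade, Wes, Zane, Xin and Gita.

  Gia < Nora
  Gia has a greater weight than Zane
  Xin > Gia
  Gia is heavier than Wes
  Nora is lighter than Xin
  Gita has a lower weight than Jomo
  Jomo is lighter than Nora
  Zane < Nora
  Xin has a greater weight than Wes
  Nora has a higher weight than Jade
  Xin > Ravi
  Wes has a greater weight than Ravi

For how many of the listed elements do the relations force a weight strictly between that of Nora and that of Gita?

1

The relations place Gita below Nora. An element lies strictly between them when it is forced above Gita and also forced below Nora.
Above Gita: {Jomo, Xin}. Below Nora: {Ravi, Jade, Zane, Wes, Jomo, Gia}.
Intersection: {Jomo} — 1.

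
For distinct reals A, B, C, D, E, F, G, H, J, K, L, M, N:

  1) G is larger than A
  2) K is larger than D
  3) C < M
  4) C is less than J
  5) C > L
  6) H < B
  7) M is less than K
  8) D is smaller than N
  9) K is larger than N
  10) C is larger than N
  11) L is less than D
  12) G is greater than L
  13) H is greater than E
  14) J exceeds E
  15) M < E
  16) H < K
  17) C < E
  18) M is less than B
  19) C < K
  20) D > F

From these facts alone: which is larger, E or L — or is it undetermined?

E

The relevant relations are L < D; D < N; N < C; C < M; M < E.
Chaining these gives L < D < N < C < M < E.
So E is larger.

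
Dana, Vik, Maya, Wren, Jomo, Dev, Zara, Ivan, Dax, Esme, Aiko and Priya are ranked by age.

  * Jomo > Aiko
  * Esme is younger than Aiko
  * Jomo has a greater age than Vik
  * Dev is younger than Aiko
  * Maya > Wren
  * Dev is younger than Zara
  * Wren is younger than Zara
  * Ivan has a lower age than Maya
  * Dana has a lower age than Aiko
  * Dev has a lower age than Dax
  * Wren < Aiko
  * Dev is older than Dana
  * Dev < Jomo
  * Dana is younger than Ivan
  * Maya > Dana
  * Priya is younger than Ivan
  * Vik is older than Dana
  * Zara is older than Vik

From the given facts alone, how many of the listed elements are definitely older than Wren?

4

From Wren the given relations immediately reach Aiko, Zara, Maya.
From those, Jomo — 4 in total.
No other element is forced above Wren by the given relations, so the count is 4.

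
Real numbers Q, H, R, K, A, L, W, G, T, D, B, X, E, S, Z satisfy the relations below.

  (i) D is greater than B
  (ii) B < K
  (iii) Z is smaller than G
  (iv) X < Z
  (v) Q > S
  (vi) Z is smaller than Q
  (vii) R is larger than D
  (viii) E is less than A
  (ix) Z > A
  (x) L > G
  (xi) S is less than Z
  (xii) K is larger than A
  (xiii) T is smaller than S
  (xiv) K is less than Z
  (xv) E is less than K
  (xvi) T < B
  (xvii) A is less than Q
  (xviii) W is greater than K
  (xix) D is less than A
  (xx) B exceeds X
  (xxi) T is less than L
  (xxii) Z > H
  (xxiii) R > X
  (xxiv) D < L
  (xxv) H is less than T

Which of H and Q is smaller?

H

H < T < B < D < A < K < Z < Q, by transitivity through T, B, D, A, K, Z.
So H < Q; H is the smaller of the two.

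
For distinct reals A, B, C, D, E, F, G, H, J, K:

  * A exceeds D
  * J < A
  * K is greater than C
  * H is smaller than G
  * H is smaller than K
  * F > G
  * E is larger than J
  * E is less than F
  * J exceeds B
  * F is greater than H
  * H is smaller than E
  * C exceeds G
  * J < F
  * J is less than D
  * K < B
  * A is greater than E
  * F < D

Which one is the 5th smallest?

B

Chaining the given pairs: H < G < C < K < B < J < E < F < D < A.
The 5th smallest is B.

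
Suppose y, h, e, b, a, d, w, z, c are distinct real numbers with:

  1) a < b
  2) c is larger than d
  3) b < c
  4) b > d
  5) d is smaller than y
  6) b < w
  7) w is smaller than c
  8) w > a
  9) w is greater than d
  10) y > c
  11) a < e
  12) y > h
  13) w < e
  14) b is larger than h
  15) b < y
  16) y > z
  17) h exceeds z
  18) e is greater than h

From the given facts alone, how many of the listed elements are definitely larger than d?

5

From d the given relations immediately reach b, w, c, y.
From those, e — 5 in total.
No other element is forced above d by the given relations, so the count is 5.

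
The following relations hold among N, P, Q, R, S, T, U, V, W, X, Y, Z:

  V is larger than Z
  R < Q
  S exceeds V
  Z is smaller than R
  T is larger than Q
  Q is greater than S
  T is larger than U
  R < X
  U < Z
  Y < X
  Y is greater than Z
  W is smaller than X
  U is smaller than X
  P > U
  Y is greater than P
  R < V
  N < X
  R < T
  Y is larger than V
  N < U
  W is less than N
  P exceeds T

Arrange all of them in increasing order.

W < N < U < Z < R < V < S < Q < T < P < Y < X

Nothing is placed below W, so it is least; from there W < N; N < U; U < Z; Z < R; R < V; V < S; S < Q; Q < T; T < P; P < Y; Y < X, each given directly.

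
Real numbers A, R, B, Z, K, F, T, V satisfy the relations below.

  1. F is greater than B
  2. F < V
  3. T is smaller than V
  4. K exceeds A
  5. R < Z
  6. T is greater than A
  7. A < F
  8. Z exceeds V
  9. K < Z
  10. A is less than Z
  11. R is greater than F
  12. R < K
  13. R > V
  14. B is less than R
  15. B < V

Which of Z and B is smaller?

Chaining the given relations: B < F < V < R < K < Z.
So B < Z; B is the smaller of the two.

B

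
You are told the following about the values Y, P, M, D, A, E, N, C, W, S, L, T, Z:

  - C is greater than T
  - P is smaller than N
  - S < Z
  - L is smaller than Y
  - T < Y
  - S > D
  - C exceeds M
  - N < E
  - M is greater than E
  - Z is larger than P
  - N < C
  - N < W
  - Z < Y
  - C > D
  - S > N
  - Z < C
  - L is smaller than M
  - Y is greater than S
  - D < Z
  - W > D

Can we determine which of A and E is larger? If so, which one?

undetermined

Following every chain through E: above E we get M, C; below E we get P, N.
A is not reached, and no chain runs the other way from A to E.
So the given relations leave the order of E and A undetermined.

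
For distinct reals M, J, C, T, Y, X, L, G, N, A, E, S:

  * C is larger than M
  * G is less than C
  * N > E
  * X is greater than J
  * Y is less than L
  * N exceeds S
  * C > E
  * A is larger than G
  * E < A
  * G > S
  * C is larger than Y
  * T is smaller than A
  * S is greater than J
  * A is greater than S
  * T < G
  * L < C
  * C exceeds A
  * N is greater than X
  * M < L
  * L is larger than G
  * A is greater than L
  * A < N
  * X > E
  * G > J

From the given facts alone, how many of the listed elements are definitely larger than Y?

From Y the given relations immediately reach L, C.
From those, A — 3 in total.
From those, N — 4 in total.
Nothing else is reachable above Y; 4 in all.

4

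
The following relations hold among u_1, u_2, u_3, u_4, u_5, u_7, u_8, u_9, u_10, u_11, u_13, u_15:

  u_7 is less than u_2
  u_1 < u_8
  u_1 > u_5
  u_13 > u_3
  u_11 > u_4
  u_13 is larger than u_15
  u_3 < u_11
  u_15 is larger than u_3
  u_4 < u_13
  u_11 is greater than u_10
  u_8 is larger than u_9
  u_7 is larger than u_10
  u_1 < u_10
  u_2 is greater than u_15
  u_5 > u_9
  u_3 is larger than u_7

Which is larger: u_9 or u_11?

The relevant relations are u_9 < u_5; u_5 < u_1; u_1 < u_10; u_10 < u_7; u_7 < u_3; u_3 < u_11.
Chaining these gives u_9 < u_5 < u_1 < u_10 < u_7 < u_3 < u_11.
So u_9 < u_11; u_11 is the larger of the two.

u_11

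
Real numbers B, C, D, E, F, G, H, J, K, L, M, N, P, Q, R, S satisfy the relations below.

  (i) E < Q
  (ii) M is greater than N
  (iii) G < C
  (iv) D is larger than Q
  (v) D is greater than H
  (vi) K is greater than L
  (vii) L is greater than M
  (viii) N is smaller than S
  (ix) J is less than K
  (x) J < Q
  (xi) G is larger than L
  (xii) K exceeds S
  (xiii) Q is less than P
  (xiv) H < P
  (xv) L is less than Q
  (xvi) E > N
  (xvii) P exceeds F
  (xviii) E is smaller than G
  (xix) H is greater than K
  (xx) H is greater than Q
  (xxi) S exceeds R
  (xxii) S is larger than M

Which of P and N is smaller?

N

N < M and M < L give N < L.
With L < K: N < M < L < K.
With K < H: N < M < L < K < H.
Then H < P extends the chain to P.
So N < P; N is the smaller of the two.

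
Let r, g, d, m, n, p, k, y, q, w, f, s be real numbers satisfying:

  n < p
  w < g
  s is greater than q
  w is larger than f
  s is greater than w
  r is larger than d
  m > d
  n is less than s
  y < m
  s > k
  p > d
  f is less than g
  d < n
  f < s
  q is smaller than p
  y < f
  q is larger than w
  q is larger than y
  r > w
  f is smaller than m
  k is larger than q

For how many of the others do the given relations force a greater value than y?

9

From y the given relations immediately reach f, q, m.
From those, w, k, g, p, s — 8 in total.
From those, r — 9 in total.
Nothing else is reachable above y; 9 in all.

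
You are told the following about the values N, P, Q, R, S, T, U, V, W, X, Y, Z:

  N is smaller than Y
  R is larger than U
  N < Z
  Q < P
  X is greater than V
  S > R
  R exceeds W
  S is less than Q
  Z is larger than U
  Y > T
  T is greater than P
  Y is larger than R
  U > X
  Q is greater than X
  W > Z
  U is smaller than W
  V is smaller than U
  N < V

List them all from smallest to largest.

N < V < X < U < Z < W < R < S < Q < P < T < Y

The consecutive links are each given: N < V; V < X; X < U; U < Z; Z < W; W < R; R < S; S < Q; Q < P; P < T; T < Y.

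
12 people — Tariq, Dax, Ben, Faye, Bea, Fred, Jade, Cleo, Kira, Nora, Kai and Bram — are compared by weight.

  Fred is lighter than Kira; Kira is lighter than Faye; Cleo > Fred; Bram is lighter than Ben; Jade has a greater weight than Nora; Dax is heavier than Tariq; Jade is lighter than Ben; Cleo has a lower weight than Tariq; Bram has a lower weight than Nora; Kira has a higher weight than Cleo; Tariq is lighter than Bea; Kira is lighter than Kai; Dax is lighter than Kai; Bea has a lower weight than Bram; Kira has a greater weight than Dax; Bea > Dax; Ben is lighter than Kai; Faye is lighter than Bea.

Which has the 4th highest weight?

Nora

Piecing the relations together gives one ordering: Fred < Cleo < Tariq < Dax < Kira < Faye < Bea < Bram < Nora < Jade < Ben < Kai.
The 4th largest is Nora.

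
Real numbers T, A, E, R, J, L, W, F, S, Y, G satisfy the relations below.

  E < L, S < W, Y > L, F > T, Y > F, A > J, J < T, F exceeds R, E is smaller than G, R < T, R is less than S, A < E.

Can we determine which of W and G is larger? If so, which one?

Following every chain through W: below W we get R, S.
G is not reached, and no chain runs the other way from G to W.
So the given relations leave the order of W and G undetermined.

undetermined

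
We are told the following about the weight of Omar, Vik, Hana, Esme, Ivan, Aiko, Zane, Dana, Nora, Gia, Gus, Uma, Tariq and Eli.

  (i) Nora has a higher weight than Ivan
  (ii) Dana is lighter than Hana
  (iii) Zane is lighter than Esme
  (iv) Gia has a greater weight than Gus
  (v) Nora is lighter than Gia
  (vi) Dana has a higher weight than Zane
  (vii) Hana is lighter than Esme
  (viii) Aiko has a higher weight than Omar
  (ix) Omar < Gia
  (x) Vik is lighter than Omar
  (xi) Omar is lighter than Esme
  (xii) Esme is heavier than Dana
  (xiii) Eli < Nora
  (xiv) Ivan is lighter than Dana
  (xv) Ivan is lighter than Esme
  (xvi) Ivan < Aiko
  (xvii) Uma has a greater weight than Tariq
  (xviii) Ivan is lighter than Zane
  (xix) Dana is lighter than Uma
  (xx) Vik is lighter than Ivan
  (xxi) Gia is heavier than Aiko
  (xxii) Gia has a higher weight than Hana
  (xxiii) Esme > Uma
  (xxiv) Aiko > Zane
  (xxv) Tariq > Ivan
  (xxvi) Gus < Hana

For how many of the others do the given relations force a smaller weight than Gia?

The elements the relations force below Gia are Vik, Omar, Ivan, Gus, Eli, Zane, Dana, Hana, Nora, Aiko — no chain reaches any other.
That is 10.

10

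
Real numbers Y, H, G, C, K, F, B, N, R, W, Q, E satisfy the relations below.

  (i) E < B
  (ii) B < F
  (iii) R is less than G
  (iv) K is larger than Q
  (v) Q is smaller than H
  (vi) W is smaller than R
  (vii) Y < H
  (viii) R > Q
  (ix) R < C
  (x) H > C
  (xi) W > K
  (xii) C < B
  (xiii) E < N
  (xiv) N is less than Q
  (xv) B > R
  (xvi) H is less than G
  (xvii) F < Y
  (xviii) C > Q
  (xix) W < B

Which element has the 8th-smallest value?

B

Piecing the relations together gives one ordering: E < N < Q < K < W < R < C < B < F < Y < H < G.
Counting 8 from the smallest end gives B.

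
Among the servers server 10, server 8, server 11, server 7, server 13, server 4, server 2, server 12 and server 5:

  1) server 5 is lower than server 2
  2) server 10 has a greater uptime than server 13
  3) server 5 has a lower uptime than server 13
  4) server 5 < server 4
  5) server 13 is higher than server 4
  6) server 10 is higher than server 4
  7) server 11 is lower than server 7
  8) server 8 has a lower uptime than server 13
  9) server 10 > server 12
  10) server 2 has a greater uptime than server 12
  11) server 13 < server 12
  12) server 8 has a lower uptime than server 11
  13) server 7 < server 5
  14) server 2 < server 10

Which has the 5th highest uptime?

server 4

The consecutive relations fix a unique order: server 8 < server 11 < server 7 < server 5 < server 4 < server 13 < server 12 < server 2 < server 10.
The 5th largest is server 4.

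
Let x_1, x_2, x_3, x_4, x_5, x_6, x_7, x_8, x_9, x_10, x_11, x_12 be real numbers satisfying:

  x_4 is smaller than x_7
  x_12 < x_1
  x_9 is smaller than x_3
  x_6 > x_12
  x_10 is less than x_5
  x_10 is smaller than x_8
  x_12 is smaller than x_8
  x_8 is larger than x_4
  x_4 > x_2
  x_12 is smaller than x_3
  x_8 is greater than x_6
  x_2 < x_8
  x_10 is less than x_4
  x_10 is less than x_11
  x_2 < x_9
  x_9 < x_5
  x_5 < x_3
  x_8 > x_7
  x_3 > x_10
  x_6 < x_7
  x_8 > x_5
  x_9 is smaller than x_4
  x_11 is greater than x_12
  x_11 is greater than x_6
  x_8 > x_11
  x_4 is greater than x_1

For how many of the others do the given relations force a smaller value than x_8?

10

The elements the relations force below x_8 are x_2, x_9, x_10, x_12, x_5, x_6, x_1, x_11, x_4, x_7 — no chain reaches any other.
That is 10.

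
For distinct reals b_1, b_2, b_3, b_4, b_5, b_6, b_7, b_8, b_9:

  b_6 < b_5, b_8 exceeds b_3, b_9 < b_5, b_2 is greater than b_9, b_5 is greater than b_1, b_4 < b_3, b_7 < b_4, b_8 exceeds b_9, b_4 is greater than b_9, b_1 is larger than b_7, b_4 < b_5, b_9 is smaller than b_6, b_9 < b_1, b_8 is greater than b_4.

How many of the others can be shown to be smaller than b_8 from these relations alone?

The elements the relations force below b_8 are b_7, b_9, b_4, b_3 — no chain reaches any other.
That is 4.

4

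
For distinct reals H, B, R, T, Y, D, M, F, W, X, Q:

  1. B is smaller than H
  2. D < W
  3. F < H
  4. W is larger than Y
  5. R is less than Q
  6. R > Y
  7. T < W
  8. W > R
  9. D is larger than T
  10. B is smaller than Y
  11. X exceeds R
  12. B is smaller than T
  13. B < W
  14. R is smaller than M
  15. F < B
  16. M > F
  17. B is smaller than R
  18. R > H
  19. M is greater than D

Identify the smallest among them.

B is not least since F < B; Y is not least since B < Y; H is not least since B < H; T is not least since B < T; D is not least since T < D; R is not least since B < R; M is not least since D < M; X is not least since R < X; W is not least since T < W; Q is not least since R < Q.
Only F has nothing below it, so F is the smallest.

F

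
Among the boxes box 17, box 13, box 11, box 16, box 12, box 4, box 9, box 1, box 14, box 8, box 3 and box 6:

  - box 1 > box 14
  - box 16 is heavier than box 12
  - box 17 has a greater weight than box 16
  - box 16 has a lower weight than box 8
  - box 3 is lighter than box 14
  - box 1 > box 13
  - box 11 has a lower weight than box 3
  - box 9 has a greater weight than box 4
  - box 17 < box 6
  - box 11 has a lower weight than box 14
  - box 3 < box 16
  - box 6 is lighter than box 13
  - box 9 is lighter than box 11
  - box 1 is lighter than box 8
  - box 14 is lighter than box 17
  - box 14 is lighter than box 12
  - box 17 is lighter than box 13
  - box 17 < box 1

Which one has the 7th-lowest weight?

Piecing the relations together gives one ordering: box 4 < box 9 < box 11 < box 3 < box 14 < box 12 < box 16 < box 17 < box 6 < box 13 < box 1 < box 8.
The 7th smallest is box 16.

box 16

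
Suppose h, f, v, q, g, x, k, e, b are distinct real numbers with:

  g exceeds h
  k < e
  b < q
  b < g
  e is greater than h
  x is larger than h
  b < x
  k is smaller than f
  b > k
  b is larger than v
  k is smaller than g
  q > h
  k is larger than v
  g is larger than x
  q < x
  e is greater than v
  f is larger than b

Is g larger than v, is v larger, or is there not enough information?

v < k and k < b give v < b.
Then b < q extends the chain to q.
Then q < x extends the chain to x.
Then x < g extends the chain to g.
So g is larger.

g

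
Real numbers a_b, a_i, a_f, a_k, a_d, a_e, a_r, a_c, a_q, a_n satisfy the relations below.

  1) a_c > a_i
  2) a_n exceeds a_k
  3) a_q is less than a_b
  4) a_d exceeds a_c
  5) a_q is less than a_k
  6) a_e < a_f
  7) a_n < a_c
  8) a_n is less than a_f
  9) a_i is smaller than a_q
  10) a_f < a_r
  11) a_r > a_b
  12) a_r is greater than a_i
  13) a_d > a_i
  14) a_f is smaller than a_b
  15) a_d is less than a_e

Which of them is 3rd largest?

a_f

Piecing the relations together gives one ordering: a_i < a_q < a_k < a_n < a_c < a_d < a_e < a_f < a_b < a_r.
Counting 3 from the largest end gives a_f.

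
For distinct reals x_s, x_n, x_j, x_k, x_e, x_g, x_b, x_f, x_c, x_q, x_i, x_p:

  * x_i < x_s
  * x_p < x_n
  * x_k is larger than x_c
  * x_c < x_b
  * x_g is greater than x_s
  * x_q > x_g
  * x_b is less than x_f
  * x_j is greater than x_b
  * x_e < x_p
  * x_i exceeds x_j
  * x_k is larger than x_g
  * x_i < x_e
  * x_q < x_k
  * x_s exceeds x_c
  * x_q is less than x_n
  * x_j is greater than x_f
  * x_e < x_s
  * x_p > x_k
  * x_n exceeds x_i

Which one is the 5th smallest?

Chaining the given pairs: x_c < x_b < x_f < x_j < x_i < x_e < x_s < x_g < x_q < x_k < x_p < x_n.
Counting 5 from the smallest end gives x_i.

x_i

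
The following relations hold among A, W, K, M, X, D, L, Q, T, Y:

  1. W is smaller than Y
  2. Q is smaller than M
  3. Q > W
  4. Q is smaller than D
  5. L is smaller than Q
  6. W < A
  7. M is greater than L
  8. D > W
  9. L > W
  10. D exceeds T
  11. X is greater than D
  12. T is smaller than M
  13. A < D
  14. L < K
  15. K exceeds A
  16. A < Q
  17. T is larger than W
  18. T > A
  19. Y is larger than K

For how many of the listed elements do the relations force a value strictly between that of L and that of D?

1

Chaining upward from L reaches: Q, K, M, Y, X.
Chaining downward from D reaches: W, A, T, Q.
Strictly between L and D are those in both lists: Q — 1 element.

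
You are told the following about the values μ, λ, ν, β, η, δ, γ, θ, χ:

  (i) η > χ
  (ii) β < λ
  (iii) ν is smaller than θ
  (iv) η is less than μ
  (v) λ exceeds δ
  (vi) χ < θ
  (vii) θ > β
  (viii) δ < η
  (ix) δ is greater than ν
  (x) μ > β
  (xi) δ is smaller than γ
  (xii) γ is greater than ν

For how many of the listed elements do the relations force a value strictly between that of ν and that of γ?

1

The relations place ν below γ. An element lies strictly between them when it is forced above ν and also forced below γ.
Above ν: {δ, η, λ, μ, θ}. Below γ: {δ}.
Intersection: {δ} — 1.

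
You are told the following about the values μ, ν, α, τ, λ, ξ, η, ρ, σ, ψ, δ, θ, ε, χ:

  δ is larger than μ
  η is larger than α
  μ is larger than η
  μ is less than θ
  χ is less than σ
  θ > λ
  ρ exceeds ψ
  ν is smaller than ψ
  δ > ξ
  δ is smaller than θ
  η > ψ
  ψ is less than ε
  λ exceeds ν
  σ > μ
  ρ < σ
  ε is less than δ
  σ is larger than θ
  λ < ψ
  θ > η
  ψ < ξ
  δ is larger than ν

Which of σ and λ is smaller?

Link the given pairs in sequence: λ < ψ; ψ < η; η < μ; μ < δ; δ < θ; θ < σ.
Chaining these gives λ < ψ < η < μ < δ < θ < σ.
So λ < σ; λ is the smaller of the two.

λ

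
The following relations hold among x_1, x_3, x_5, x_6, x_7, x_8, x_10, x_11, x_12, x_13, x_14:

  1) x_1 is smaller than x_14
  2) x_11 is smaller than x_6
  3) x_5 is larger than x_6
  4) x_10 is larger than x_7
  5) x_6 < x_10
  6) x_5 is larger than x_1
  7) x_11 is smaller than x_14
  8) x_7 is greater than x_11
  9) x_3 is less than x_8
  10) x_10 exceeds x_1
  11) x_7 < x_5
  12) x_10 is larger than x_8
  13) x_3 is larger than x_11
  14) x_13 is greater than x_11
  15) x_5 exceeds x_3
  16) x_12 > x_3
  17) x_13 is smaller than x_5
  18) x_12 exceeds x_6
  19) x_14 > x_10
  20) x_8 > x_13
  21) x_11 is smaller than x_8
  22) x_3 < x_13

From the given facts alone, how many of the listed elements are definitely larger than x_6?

Directly above x_6: x_12, x_10, x_5.
One step further: x_14 (4 so far).
No other element is forced above x_6 by the given relations, so the count is 4.

4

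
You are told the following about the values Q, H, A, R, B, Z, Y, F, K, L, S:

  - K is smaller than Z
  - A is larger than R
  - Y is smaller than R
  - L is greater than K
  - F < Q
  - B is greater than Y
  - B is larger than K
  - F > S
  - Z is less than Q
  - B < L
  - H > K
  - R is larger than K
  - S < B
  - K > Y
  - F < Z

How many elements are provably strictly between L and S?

The relations place S below L. An element lies strictly between them when it is forced above S and also forced below L.
Above S: {B, F, Z, Q}. Below L: {Y, K, B}.
Intersection: {B} — 1.

1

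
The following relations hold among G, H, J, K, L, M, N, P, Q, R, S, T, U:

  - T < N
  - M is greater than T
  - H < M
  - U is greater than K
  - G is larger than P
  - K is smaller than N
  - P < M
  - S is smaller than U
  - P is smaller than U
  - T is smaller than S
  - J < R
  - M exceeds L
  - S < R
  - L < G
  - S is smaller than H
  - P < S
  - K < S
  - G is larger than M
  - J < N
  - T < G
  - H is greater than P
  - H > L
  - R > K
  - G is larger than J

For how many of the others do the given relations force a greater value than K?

7

From K the given relations immediately reach S, R, N, U.
From those, H — 5 in total.
From those, M — 6 in total.
From those, G — 7 in total.
No other element is forced above K by the given relations, so the count is 7.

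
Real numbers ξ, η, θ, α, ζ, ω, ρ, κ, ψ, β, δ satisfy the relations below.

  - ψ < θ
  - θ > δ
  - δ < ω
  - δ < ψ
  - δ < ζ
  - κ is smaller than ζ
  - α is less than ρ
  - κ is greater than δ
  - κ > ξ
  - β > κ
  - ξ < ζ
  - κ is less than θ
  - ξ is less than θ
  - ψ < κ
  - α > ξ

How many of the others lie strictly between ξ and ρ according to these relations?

The relations place ξ below ρ. An element lies strictly between them when it is forced above ξ and also forced below ρ.
Above ξ: {κ, θ, α, ζ, β}. Below ρ: {α}.
Intersection: {α} — 1.

1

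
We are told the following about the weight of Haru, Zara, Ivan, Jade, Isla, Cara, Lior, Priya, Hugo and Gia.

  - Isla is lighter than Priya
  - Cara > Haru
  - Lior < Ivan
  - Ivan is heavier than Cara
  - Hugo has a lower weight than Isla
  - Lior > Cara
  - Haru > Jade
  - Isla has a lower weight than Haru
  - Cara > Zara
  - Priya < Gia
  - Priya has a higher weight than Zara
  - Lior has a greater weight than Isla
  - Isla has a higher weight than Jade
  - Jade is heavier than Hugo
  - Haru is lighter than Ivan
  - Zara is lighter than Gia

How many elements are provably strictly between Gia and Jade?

2

The relations place Jade below Gia. An element lies strictly between them when it is forced above Jade and also forced below Gia.
Above Jade: {Isla, Priya, Haru, Cara, Lior, Ivan}. Below Gia: {Hugo, Zara, Isla, Priya}.
Intersection: {Isla, Priya} — 2.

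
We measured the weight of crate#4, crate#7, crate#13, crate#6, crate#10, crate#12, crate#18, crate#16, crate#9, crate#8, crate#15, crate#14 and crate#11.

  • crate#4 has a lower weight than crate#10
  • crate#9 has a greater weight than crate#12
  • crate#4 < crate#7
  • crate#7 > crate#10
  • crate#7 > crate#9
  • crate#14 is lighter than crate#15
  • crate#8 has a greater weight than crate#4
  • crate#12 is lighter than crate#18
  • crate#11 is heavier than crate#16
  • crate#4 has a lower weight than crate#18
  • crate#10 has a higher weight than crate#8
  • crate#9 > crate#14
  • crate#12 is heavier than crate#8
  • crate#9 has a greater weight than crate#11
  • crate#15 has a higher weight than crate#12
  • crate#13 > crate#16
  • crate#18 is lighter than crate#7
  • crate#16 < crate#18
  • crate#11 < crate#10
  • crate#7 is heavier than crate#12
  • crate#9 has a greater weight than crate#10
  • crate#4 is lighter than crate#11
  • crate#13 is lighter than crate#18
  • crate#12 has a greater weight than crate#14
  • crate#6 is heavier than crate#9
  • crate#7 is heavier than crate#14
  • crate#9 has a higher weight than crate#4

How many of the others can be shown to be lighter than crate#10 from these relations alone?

Directly below crate#10: crate#4, crate#11, crate#8.
One step further: crate#16 (4 so far).
No other element is forced below crate#10 by the given relations, so the count is 4.

4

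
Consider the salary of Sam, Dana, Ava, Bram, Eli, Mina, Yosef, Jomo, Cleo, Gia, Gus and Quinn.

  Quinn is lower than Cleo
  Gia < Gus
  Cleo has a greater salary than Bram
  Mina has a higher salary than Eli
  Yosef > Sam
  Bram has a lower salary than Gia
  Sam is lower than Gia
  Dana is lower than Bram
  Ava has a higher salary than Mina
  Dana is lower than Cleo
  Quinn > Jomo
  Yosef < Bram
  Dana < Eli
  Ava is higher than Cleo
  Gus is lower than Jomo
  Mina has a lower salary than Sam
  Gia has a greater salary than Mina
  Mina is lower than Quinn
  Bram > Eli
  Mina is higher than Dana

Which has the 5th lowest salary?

Yosef

Chaining the given pairs: Dana < Eli < Mina < Sam < Yosef < Bram < Gia < Gus < Jomo < Quinn < Cleo < Ava.
The 5th smallest is Yosef.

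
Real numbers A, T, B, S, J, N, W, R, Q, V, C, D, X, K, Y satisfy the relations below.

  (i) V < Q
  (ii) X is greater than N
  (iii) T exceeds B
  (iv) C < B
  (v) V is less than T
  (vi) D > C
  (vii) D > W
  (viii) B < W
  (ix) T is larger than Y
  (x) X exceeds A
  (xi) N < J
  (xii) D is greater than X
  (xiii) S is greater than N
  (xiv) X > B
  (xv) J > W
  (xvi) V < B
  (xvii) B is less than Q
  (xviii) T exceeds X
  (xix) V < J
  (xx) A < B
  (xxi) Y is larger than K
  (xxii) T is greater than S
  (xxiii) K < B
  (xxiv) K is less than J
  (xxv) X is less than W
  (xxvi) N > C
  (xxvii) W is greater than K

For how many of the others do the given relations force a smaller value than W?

Directly below W: K, B, X.
One step further: V, A, C, N (7 so far).
No other element is forced below W by the given relations, so the count is 7.

7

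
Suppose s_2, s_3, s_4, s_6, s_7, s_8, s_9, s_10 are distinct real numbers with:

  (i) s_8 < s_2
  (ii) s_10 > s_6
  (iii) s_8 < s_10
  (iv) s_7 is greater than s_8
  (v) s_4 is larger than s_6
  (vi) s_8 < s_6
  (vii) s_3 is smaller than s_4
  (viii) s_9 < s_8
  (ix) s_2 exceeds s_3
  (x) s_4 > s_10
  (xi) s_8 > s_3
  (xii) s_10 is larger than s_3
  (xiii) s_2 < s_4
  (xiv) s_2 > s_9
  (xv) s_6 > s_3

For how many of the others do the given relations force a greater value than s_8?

The elements the relations force above s_8 are s_6, s_10, s_7, s_2, s_4 — no chain reaches any other.
That is 5.

5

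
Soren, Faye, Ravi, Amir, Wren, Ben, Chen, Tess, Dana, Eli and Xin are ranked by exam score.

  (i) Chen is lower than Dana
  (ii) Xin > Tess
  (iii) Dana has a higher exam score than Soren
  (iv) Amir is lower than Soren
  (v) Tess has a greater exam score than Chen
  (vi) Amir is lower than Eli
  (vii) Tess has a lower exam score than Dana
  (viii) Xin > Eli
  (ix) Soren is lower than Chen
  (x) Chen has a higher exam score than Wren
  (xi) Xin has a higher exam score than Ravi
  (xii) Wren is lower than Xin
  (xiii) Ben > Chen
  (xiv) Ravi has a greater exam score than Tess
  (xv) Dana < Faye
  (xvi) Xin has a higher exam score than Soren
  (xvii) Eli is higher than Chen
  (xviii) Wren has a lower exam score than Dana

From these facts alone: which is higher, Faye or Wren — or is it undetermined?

Faye

Wren < Chen and Chen < Tess give Wren < Tess.
With Tess < Dana: Wren < Chen < Tess < Dana.
Then Dana < Faye extends the chain to Faye.
So Faye is higher.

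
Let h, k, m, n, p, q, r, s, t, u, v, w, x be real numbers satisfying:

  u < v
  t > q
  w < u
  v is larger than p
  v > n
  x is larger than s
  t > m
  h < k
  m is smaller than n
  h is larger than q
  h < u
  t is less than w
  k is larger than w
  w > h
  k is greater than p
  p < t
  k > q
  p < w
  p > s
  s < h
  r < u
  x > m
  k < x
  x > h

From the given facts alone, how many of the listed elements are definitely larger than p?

6

The elements the relations force above p are t, w, k, u, x, v — no chain reaches any other.
That is 6.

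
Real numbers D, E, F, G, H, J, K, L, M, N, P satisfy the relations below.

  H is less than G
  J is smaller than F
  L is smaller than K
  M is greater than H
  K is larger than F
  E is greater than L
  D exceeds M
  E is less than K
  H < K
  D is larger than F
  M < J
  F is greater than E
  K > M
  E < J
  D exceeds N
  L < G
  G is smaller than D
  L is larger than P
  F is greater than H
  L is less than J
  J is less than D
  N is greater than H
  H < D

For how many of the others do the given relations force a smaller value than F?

The elements the relations force below F are P, L, H, E, M, J — no chain reaches any other.
That is 6.

6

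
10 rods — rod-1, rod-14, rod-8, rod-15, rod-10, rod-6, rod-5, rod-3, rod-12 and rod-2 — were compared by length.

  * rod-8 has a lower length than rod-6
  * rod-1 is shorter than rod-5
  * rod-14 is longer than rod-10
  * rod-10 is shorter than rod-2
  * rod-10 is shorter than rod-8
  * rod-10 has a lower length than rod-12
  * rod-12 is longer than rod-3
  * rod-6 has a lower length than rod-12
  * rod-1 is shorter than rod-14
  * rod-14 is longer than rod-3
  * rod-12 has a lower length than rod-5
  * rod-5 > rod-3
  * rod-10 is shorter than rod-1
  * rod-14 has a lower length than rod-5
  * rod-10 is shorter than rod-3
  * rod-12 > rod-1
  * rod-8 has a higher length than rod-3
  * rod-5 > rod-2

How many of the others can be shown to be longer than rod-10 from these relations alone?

8

The elements the relations force above rod-10 are rod-1, rod-3, rod-8, rod-14, rod-6, rod-2, rod-12, rod-5 — no chain reaches any other.
That is 8.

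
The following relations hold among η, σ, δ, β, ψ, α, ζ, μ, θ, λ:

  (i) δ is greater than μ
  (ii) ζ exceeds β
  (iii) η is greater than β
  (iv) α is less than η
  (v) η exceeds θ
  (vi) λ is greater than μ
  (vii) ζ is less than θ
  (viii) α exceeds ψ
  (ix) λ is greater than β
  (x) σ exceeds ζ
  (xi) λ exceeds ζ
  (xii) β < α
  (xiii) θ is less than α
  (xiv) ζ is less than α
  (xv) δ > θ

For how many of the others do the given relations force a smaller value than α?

From α the given relations immediately reach β, ζ, ψ, θ.
No other element is forced below α by the given relations, so the count is 4.

4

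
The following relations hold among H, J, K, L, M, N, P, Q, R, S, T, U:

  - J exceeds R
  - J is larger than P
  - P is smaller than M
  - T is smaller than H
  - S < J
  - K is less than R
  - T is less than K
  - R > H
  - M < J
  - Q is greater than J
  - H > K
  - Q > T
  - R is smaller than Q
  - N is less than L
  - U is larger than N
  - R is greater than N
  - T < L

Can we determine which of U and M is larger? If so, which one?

Following every chain through M: above M we get J, Q; below M we get P.
U is not reached, and no chain runs the other way from U to M.
So the given relations leave the order of M and U undetermined.

undetermined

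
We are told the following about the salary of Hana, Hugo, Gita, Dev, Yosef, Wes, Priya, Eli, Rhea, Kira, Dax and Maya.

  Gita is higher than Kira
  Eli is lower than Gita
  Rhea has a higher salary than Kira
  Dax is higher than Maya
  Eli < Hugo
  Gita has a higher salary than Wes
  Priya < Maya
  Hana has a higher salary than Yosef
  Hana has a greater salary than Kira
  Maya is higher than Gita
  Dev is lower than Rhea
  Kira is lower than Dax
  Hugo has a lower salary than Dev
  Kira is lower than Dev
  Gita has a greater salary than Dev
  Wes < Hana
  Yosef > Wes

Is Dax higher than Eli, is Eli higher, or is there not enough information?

Chaining the given relations: Eli < Hugo < Dev < Gita < Maya < Dax.
So Dax is higher.

Dax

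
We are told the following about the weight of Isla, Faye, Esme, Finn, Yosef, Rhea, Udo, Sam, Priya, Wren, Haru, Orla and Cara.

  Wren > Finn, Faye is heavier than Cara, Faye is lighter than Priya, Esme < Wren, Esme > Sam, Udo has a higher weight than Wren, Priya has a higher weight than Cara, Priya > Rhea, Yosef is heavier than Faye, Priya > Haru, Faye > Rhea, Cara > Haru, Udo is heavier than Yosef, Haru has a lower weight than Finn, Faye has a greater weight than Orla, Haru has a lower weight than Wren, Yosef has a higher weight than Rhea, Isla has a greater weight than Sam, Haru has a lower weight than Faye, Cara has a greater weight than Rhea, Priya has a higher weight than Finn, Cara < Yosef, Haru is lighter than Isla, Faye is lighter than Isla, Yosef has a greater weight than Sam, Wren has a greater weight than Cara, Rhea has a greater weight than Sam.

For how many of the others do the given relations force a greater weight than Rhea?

The elements the relations force above Rhea are Cara, Wren, Faye, Isla, Yosef, Udo, Priya — no chain reaches any other.
That is 7.

7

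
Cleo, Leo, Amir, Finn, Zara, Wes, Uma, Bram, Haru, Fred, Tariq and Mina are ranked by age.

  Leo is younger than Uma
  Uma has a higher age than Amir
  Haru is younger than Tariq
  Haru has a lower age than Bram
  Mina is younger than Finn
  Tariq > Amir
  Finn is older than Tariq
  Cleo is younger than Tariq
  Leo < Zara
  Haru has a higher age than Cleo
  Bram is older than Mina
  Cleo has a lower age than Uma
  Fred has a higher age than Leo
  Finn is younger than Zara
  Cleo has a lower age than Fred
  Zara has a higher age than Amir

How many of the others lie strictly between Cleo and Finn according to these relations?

2

Chaining upward from Cleo reaches: Haru, Tariq, Bram, Fred, Uma, Zara.
Chaining downward from Finn reaches: Amir, Mina, Haru, Tariq.
Strictly between Cleo and Finn are those in both lists: Haru, Tariq — 2 elements.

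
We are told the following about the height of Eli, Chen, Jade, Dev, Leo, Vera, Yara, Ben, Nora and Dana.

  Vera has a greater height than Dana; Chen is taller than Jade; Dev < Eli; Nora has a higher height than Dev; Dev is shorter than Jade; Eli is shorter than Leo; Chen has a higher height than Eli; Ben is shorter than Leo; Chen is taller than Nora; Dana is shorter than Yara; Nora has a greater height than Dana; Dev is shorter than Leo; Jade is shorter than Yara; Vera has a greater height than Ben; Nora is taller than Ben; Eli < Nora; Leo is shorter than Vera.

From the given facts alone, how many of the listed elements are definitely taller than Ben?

4

The elements the relations force above Ben are Leo, Vera, Nora, Chen — no chain reaches any other.
That is 4.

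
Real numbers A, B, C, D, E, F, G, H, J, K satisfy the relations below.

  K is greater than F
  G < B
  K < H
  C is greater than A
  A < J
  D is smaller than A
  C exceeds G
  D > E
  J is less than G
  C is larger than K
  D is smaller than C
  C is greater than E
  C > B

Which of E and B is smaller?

E

E < D and D < A give E < A.
With A < J: E < D < A < J.
Then J < G extends the chain to G.
Then G < B extends the chain to B.
So E < B; E is the smaller of the two.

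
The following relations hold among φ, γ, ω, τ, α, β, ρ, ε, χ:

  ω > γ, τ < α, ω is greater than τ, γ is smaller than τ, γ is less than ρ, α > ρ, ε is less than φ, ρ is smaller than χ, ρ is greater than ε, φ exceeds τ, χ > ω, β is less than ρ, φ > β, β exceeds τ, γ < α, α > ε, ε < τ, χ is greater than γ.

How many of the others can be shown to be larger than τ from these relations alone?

6

The elements the relations force above τ are β, ρ, α, φ, ω, χ — no chain reaches any other.
That is 6.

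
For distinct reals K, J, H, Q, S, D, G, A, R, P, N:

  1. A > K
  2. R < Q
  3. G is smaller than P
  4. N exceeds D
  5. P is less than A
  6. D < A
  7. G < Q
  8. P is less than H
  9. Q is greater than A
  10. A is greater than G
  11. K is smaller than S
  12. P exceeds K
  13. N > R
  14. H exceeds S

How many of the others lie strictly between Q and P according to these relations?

1

The relations place P below Q. An element lies strictly between them when it is forced above P and also forced below Q.
Above P: {A, H}. Below Q: {K, G, D, A, R}.
Intersection: {A} — 1.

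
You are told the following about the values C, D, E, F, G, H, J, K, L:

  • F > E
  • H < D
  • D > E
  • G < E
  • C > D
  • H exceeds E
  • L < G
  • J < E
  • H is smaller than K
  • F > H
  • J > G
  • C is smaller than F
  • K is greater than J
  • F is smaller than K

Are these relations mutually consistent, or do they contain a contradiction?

Every relation is compatible with L < G < J < E < H < D < C < F < K; the set is consistent.

consistent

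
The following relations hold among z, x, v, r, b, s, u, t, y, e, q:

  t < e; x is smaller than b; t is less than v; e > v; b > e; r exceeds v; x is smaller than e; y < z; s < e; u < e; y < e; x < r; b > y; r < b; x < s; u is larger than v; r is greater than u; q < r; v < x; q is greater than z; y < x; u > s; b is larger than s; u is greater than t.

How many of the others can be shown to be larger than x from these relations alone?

5

The elements the relations force above x are s, u, e, r, b — no chain reaches any other.
That is 5.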